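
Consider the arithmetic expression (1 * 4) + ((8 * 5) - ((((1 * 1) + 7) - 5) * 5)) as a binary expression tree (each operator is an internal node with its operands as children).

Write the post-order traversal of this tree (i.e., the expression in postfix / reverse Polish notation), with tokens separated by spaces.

1 4 * 8 5 * 1 1 * 7 + 5 - 5 * - +

Post-order on an expression tree gives postfix notation: for each operator, emit left operand, right operand, then the operator.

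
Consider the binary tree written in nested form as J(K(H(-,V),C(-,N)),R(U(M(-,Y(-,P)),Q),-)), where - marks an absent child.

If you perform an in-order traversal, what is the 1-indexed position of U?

10

In-order visits the left subtree, then the node, then the right subtree.
At J: go left to K.
  At K: go left to H.
    At H: no left child.
    Visit H.
    At H: go right to V.
      V is a leaf — visit V.
  Visit K.
  At K: go right to C.
    At C: no left child.
    Visit C.
    At C: go right to N.
      N is a leaf — visit N.
Visit J.
At J: go right to R.
  At R: go left to U.
    At U: go left to M.
      At M: no left child.
      Visit M.
      At M: go right to Y.
        At Y: no left child.
        Visit Y.
        At Y: go right to P.
          P is a leaf — visit P.
    Visit U.
    At U: go right to Q.
      Q is a leaf — visit Q.
  Visit R.
  At R: no right child.
Full in-order sequence: H, V, K, C, N, J, M, Y, P, U, Q, R.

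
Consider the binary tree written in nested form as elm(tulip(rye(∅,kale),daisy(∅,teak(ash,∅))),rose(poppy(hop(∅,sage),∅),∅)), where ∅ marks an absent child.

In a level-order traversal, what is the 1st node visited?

elm

Level-order visits nodes level by level from the root, left to right within each level.
Level 0: elm
Level 1: tulip, rose
Level 2: rye, daisy, poppy
Level 3: kale, teak, hop
Level 4: ash, sage
Full level-order sequence: elm, tulip, rose, rye, daisy, poppy, kale, teak, hop, ash, sage.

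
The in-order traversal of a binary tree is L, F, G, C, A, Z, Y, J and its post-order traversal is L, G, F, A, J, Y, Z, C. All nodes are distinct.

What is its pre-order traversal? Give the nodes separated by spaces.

The last element of post-order is the root; it splits in-order into left and right subtrees.
Root C: left subtree has 3 nodes {L, F, G}, right has 4 {A, Z, Y, J}.
  Root F: left subtree has 1 node {L}, right has 1 {G}.
  Root Z: left subtree has 1 node {A}, right has 2 {Y, J}.
    Root Y: left subtree has 0 nodes { }, right has 1 {J}.

C F L G Z A Y J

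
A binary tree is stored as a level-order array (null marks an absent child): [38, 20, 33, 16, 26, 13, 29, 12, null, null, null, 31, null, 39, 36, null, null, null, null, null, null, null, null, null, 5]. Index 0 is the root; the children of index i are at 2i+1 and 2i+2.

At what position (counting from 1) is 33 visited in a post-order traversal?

Post-order visits the left subtree, then the right subtree, then the node.
At 38: go left to 20.
  At 20: go left to 16.
    At 16: go left to 12.
      12 is a leaf — visit 12.
    At 16: no right child.
    Visit 16.
  At 20: go right to 26.
    26 is a leaf — visit 26.
  Visit 20.
At 38: go right to 33.
  At 33: go left to 13.
    At 13: go left to 31.
      At 31: no left child.
      At 31: go right to 5.
        5 is a leaf — visit 5.
      Visit 31.
    At 13: no right child.
    Visit 13.
  At 33: go right to 29.
    At 29: go left to 39.
      39 is a leaf — visit 39.
    At 29: go right to 36.
      36 is a leaf — visit 36.
    Visit 29.
  Visit 33.
Visit 38.
Full post-order sequence: 12, 16, 26, 20, 5, 31, 13, 39, 36, 29, 33, 38.

11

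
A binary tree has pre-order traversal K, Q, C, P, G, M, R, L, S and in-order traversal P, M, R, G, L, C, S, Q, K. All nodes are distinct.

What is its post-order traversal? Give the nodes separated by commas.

R, M, L, G, P, S, C, Q, K

The first element of pre-order is the root; it splits in-order into left and right subtrees.
Root K: left subtree has 8 nodes {P, M, R, G, L, C, S, Q}, right has 0 { }.
  Root Q: left subtree has 7 nodes {P, M, R, G, L, C, S}, right has 0 { }.
    Root C: left subtree has 5 nodes {P, M, R, G, L}, right has 1 {S}.
      Root P: left subtree has 0 nodes { }, right has 4 {M, R, G, L}.
        Root G: left subtree has 2 nodes {M, R}, right has 1 {L}.
          Root M: left subtree has 0 nodes { }, right has 1 {R}.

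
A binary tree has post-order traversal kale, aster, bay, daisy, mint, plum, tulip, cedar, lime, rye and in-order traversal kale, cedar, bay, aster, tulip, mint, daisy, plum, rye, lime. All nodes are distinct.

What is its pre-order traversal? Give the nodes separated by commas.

The last element of post-order is the root; it splits in-order into left and right subtrees.
Root rye: left subtree has 8 nodes {kale, cedar, bay, aster, tulip, mint, daisy, plum}, right has 1 {lime}.
  Root cedar: left subtree has 1 node {kale}, right has 6 {bay, aster, tulip, mint, daisy, plum}.
    Root tulip: left subtree has 2 nodes {bay, aster}, right has 3 {mint, daisy, plum}.
      Root bay: left subtree has 0 nodes { }, right has 1 {aster}.
      Root plum: left subtree has 2 nodes {mint, daisy}, right has 0 { }.
        Root mint: left subtree has 0 nodes { }, right has 1 {daisy}.

rye, cedar, kale, tulip, bay, aster, plum, mint, daisy, lime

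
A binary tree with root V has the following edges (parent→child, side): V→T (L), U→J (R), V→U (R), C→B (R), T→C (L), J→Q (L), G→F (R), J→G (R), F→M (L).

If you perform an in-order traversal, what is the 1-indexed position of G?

8

In-order visits the left subtree, then the node, then the right subtree.
At V: go left to T.
  At T: go left to C.
    At C: no left child.
    Visit C.
    At C: go right to B.
      B is a leaf — visit B.
  Visit T.
  At T: no right child.
Visit V.
At V: go right to U.
  At U: no left child.
  Visit U.
  At U: go right to J.
    At J: go left to Q.
      Q is a leaf — visit Q.
    Visit J.
    At J: go right to G.
      At G: no left child.
      Visit G.
      At G: go right to F.
        At F: go left to M.
          M is a leaf — visit M.
        Visit F.
        At F: no right child.
Full in-order sequence: C, B, T, V, U, Q, J, G, M, F.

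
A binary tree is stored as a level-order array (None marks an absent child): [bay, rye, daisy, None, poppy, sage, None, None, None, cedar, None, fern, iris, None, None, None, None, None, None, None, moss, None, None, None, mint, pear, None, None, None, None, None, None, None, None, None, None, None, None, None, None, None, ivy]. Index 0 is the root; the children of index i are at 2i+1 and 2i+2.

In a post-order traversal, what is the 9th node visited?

iris

Post-order visits the left subtree, then the right subtree, then the node.
At bay: go left to rye.
  At rye: no left child.
  At rye: go right to poppy.
    At poppy: go left to cedar.
      At cedar: no left child.
      At cedar: go right to moss.
        At moss: go left to ivy.
          ivy is a leaf — visit ivy.
        At moss: no right child.
        Visit moss.
      Visit cedar.
    At poppy: no right child.
    Visit poppy.
  Visit rye.
At bay: go right to daisy.
  At daisy: go left to sage.
    At sage: go left to fern.
      At fern: no left child.
      At fern: go right to mint.
        mint is a leaf — visit mint.
      Visit fern.
    At sage: go right to iris.
      At iris: go left to pear.
        pear is a leaf — visit pear.
      At iris: no right child.
      Visit iris.
    Visit sage.
  At daisy: no right child.
  Visit daisy.
Visit bay.
Full post-order sequence: ivy, moss, cedar, poppy, rye, mint, fern, pear, iris, sage, daisy, bay.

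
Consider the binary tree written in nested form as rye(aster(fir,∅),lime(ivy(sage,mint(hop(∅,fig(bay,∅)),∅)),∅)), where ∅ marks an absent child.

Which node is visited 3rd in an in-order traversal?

In-order visits the left subtree, then the node, then the right subtree.
At rye: go left to aster.
  At aster: go left to fir.
    fir is a leaf — visit fir.
  Visit aster.
  At aster: no right child.
Visit rye.
At rye: go right to lime.
  At lime: go left to ivy.
    At ivy: go left to sage.
      sage is a leaf — visit sage.
    Visit ivy.
    At ivy: go right to mint.
      At mint: go left to hop.
        At hop: no left child.
        Visit hop.
        At hop: go right to fig.
          At fig: go left to bay.
            bay is a leaf — visit bay.
          Visit fig.
          At fig: no right child.
      Visit mint.
      At mint: no right child.
  Visit lime.
  At lime: no right child.
Full in-order sequence: fir, aster, rye, sage, ivy, hop, bay, fig, mint, lime.

rye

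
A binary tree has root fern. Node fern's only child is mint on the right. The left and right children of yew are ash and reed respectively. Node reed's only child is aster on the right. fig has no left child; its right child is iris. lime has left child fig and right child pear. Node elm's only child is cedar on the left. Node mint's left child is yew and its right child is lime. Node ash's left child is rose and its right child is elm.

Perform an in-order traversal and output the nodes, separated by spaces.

fern rose ash cedar elm yew reed aster mint fig iris lime pear

In-order visits the left subtree, then the node, then the right subtree.
At fern: no left child.
Visit fern.
At fern: go right to mint.
  At mint: go left to yew.
    At yew: go left to ash.
      At ash: go left to rose.
        rose is a leaf — visit rose.
      Visit ash.
      At ash: go right to elm.
        At elm: go left to cedar.
          cedar is a leaf — visit cedar.
        Visit elm.
        At elm: no right child.
    Visit yew.
    At yew: go right to reed.
      At reed: no left child.
      Visit reed.
      At reed: go right to aster.
        aster is a leaf — visit aster.
  Visit mint.
  At mint: go right to lime.
    At lime: go left to fig.
      At fig: no left child.
      Visit fig.
      At fig: go right to iris.
        iris is a leaf — visit iris.
    Visit lime.
    At lime: go right to pear.
      pear is a leaf — visit pear.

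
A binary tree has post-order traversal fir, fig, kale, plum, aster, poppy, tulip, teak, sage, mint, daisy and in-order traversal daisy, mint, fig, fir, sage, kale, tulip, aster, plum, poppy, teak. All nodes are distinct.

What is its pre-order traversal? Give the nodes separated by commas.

The last element of post-order is the root; it splits in-order into left and right subtrees.
Root daisy: left subtree has 0 nodes { }, right has 10 {mint, fig, fir, sage, kale, tulip, aster, plum, poppy, teak}.
  Root mint: left subtree has 0 nodes { }, right has 9 {fig, fir, sage, kale, tulip, aster, plum, poppy, teak}.
    Root sage: left subtree has 2 nodes {fig, fir}, right has 6 {kale, tulip, aster, plum, poppy, teak}.
      Root fig: left subtree has 0 nodes { }, right has 1 {fir}.
      Root teak: left subtree has 5 nodes {kale, tulip, aster, plum, poppy}, right has 0 { }.
        Root tulip: left subtree has 1 node {kale}, right has 3 {aster, plum, poppy}.
          Root poppy: left subtree has 2 nodes {aster, plum}, right has 0 { }.
            Root aster: left subtree has 0 nodes { }, right has 1 {plum}.

daisy, mint, sage, fig, fir, teak, tulip, kale, poppy, aster, plum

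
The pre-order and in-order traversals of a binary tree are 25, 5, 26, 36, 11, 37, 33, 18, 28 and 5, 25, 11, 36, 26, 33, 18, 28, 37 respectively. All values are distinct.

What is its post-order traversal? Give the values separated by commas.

5, 11, 36, 28, 18, 33, 37, 26, 25

The first element of pre-order is the root; it splits in-order into left and right subtrees.
Root 25: left subtree has 1 node {5}, right has 7 {11, 36, 26, 33, 18, 28, 37}.
  Root 26: left subtree has 2 nodes {11, 36}, right has 4 {33, 18, 28, 37}.
    Root 36: left subtree has 1 node {11}, right has 0 { }.
    Root 37: left subtree has 3 nodes {33, 18, 28}, right has 0 { }.
      Root 33: left subtree has 0 nodes { }, right has 2 {18, 28}.
        Root 18: left subtree has 0 nodes { }, right has 1 {28}.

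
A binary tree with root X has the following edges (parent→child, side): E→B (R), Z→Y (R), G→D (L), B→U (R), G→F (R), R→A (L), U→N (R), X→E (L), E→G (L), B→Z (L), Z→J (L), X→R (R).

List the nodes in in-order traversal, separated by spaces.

In-order visits the left subtree, then the node, then the right subtree.
At X: go left to E.
  At E: go left to G.
    At G: go left to D.
      D is a leaf — visit D.
    Visit G.
    At G: go right to F.
      F is a leaf — visit F.
  Visit E.
  At E: go right to B.
    At B: go left to Z.
      At Z: go left to J.
        J is a leaf — visit J.
      Visit Z.
      At Z: go right to Y.
        Y is a leaf — visit Y.
    Visit B.
    At B: go right to U.
      At U: no left child.
      Visit U.
      At U: go right to N.
        N is a leaf — visit N.
Visit X.
At X: go right to R.
  At R: go left to A.
    A is a leaf — visit A.
  Visit R.
  At R: no right child.

D G F E J Z Y B U N X A R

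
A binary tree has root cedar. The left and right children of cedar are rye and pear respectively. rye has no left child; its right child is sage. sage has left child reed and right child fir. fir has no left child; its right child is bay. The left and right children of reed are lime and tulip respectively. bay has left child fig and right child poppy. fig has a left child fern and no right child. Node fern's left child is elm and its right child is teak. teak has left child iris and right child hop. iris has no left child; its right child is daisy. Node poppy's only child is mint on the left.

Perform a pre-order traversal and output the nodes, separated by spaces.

Pre-order visits the node, then its left subtree, then its right subtree.
Visit cedar.
At cedar: go left to rye.
  Visit rye.
  At rye: no left child.
  At rye: go right to sage.
    Visit sage.
    At sage: go left to reed.
      Visit reed.
      At reed: go left to lime.
        lime is a leaf — visit lime.
      At reed: go right to tulip.
        tulip is a leaf — visit tulip.
    At sage: go right to fir.
      Visit fir.
      At fir: no left child.
      At fir: go right to bay.
        Visit bay.
        At bay: go left to fig.
          Visit fig.
          At fig: go left to fern.
            Visit fern.
            At fern: go left to elm.
              elm is a leaf — visit elm.
            At fern: go right to teak.
              Visit teak.
              At teak: go left to iris.
                Visit iris.
                At iris: no left child.
                At iris: go right to daisy.
                  daisy is a leaf — visit daisy.
              At teak: go right to hop.
                hop is a leaf — visit hop.
          At fig: no right child.
        At bay: go right to poppy.
          Visit poppy.
          At poppy: go left to mint.
            mint is a leaf — visit mint.
          At poppy: no right child.
At cedar: go right to pear.
  pear is a leaf — visit pear.

cedar rye sage reed lime tulip fir bay fig fern elm teak iris daisy hop poppy mint pear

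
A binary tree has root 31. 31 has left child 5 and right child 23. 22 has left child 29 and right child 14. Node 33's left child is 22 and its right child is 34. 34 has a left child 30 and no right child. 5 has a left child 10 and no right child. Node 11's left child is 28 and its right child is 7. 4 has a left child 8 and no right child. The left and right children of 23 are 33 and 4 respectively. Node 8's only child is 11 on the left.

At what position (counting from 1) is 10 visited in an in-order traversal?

1

In-order visits the left subtree, then the node, then the right subtree.
At 31: go left to 5.
  At 5: go left to 10.
    10 is a leaf — visit 10.
  Visit 5.
  At 5: no right child.
Visit 31.
At 31: go right to 23.
  At 23: go left to 33.
    At 33: go left to 22.
      At 22: go left to 29.
        29 is a leaf — visit 29.
      Visit 22.
      At 22: go right to 14.
        14 is a leaf — visit 14.
    Visit 33.
    At 33: go right to 34.
      At 34: go left to 30.
        30 is a leaf — visit 30.
      Visit 34.
      At 34: no right child.
  Visit 23.
  At 23: go right to 4.
    At 4: go left to 8.
      At 8: go left to 11.
        At 11: go left to 28.
          28 is a leaf — visit 28.
        Visit 11.
        At 11: go right to 7.
          7 is a leaf — visit 7.
      Visit 8.
      At 8: no right child.
    Visit 4.
    At 4: no right child.
Full in-order sequence: 10, 5, 31, 29, 22, 14, 33, 30, 34, 23, 28, 11, 7, 8, 4.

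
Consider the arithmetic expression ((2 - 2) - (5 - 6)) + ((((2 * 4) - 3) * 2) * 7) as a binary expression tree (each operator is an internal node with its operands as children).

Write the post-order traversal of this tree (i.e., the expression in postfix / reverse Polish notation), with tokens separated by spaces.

Post-order on an expression tree gives postfix notation: for each operator, emit left operand, right operand, then the operator.

2 2 - 5 6 - - 2 4 * 3 - 2 * 7 * +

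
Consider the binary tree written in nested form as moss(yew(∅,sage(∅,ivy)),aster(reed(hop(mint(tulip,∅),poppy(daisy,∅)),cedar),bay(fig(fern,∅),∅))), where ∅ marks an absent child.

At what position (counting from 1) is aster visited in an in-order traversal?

In-order visits the left subtree, then the node, then the right subtree.
At moss: go left to yew.
  At yew: no left child.
  Visit yew.
  At yew: go right to sage.
    At sage: no left child.
    Visit sage.
    At sage: go right to ivy.
      ivy is a leaf — visit ivy.
Visit moss.
At moss: go right to aster.
  At aster: go left to reed.
    At reed: go left to hop.
      At hop: go left to mint.
        At mint: go left to tulip.
          tulip is a leaf — visit tulip.
        Visit mint.
        At mint: no right child.
      Visit hop.
      At hop: go right to poppy.
        At poppy: go left to daisy.
          daisy is a leaf — visit daisy.
        Visit poppy.
        At poppy: no right child.
    Visit reed.
    At reed: go right to cedar.
      cedar is a leaf — visit cedar.
  Visit aster.
  At aster: go right to bay.
    At bay: go left to fig.
      At fig: go left to fern.
        fern is a leaf — visit fern.
      Visit fig.
      At fig: no right child.
    Visit bay.
    At bay: no right child.
Full in-order sequence: yew, sage, ivy, moss, tulip, mint, hop, daisy, poppy, reed, cedar, aster, fern, fig, bay.

12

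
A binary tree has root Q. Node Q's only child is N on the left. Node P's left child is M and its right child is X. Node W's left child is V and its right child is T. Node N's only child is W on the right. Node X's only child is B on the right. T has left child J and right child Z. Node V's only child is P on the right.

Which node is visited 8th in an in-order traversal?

J

In-order visits the left subtree, then the node, then the right subtree.
At Q: go left to N.
  At N: no left child.
  Visit N.
  At N: go right to W.
    At W: go left to V.
      At V: no left child.
      Visit V.
      At V: go right to P.
        At P: go left to M.
          M is a leaf — visit M.
        Visit P.
        At P: go right to X.
          At X: no left child.
          Visit X.
          At X: go right to B.
            B is a leaf — visit B.
    Visit W.
    At W: go right to T.
      At T: go left to J.
        J is a leaf — visit J.
      Visit T.
      At T: go right to Z.
        Z is a leaf — visit Z.
Visit Q.
At Q: no right child.
Full in-order sequence: N, V, M, P, X, B, W, J, T, Z, Q.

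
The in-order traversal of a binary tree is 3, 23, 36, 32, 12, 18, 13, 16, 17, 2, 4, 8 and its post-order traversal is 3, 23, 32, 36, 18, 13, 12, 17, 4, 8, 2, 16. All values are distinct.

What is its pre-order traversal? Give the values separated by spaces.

16 12 36 23 3 32 13 18 2 17 8 4

The last element of post-order is the root; it splits in-order into left and right subtrees.
Root 16: left subtree has 7 nodes {3, 23, 36, 32, 12, 18, 13}, right has 4 {17, 2, 4, 8}.
  Root 12: left subtree has 4 nodes {3, 23, 36, 32}, right has 2 {18, 13}.
    Root 36: left subtree has 2 nodes {3, 23}, right has 1 {32}.
      Root 23: left subtree has 1 node {3}, right has 0 { }.
    Root 13: left subtree has 1 node {18}, right has 0 { }.
  Root 2: left subtree has 1 node {17}, right has 2 {4, 8}.
    Root 8: left subtree has 1 node {4}, right has 0 { }.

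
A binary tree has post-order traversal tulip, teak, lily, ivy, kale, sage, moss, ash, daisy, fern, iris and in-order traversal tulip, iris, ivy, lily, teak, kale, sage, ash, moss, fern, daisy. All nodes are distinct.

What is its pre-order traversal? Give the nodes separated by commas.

iris, tulip, fern, ash, sage, kale, ivy, lily, teak, moss, daisy

The last element of post-order is the root; it splits in-order into left and right subtrees.
Root iris: left subtree has 1 node {tulip}, right has 9 {ivy, lily, teak, kale, sage, ash, moss, fern, daisy}.
  Root fern: left subtree has 7 nodes {ivy, lily, teak, kale, sage, ash, moss}, right has 1 {daisy}.
    Root ash: left subtree has 5 nodes {ivy, lily, teak, kale, sage}, right has 1 {moss}.
      Root sage: left subtree has 4 nodes {ivy, lily, teak, kale}, right has 0 { }.
        Root kale: left subtree has 3 nodes {ivy, lily, teak}, right has 0 { }.
          Root ivy: left subtree has 0 nodes { }, right has 2 {lily, teak}.
            Root lily: left subtree has 0 nodes { }, right has 1 {teak}.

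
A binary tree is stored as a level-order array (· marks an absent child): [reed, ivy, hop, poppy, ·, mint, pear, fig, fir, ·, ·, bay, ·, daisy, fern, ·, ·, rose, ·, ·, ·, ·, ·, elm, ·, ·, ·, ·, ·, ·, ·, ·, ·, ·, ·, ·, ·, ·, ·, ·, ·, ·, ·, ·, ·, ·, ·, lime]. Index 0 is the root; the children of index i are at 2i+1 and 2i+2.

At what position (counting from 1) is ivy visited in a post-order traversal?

5

Post-order visits the left subtree, then the right subtree, then the node.
At reed: go left to ivy.
  At ivy: go left to poppy.
    At poppy: go left to fig.
      fig is a leaf — visit fig.
    At poppy: go right to fir.
      At fir: go left to rose.
        rose is a leaf — visit rose.
      At fir: no right child.
      Visit fir.
    Visit poppy.
  At ivy: no right child.
  Visit ivy.
At reed: go right to hop.
  At hop: go left to mint.
    At mint: go left to bay.
      At bay: go left to elm.
        At elm: go left to lime.
          lime is a leaf — visit lime.
        At elm: no right child.
        Visit elm.
      At bay: no right child.
      Visit bay.
    At mint: no right child.
    Visit mint.
  At hop: go right to pear.
    At pear: go left to daisy.
      daisy is a leaf — visit daisy.
    At pear: go right to fern.
      fern is a leaf — visit fern.
    Visit pear.
  Visit hop.
Visit reed.
Full post-order sequence: fig, rose, fir, poppy, ivy, lime, elm, bay, mint, daisy, fern, pear, hop, reed.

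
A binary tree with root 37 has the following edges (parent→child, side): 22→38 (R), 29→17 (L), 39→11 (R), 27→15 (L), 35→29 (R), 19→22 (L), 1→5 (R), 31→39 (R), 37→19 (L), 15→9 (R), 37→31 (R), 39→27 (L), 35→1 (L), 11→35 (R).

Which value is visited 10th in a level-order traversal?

Level-order visits nodes level by level from the root, left to right within each level.
Level 0: 37
Level 1: 19, 31
Level 2: 22, 39
Level 3: 38, 27, 11
Level 4: 15, 35
Level 5: 9, 1, 29
Level 6: 5, 17
Full level-order sequence: 37, 19, 31, 22, 39, 38, 27, 11, 15, 35, 9, 1, 29, 5, 17.

35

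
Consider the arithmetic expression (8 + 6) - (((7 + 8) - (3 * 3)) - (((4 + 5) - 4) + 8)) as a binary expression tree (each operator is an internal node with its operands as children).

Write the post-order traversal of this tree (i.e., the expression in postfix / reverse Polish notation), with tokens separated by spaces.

Post-order on an expression tree gives postfix notation: for each operator, emit left operand, right operand, then the operator.

8 6 + 7 8 + 3 3 * - 4 5 + 4 - 8 + - -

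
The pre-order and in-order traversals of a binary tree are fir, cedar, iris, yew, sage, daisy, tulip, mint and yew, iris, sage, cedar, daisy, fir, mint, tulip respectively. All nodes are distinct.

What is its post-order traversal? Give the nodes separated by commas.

yew, sage, iris, daisy, cedar, mint, tulip, fir

The first element of pre-order is the root; it splits in-order into left and right subtrees.
Root fir: left subtree has 5 nodes {yew, iris, sage, cedar, daisy}, right has 2 {mint, tulip}.
  Root cedar: left subtree has 3 nodes {yew, iris, sage}, right has 1 {daisy}.
    Root iris: left subtree has 1 node {yew}, right has 1 {sage}.
  Root tulip: left subtree has 1 node {mint}, right has 0 { }.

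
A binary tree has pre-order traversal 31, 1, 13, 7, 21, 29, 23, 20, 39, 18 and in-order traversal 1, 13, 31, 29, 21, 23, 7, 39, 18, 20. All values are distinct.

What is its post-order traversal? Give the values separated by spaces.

13 1 29 23 21 18 39 20 7 31

The first element of pre-order is the root; it splits in-order into left and right subtrees.
Root 31: left subtree has 2 nodes {1, 13}, right has 7 {29, 21, 23, 7, 39, 18, 20}.
  Root 1: left subtree has 0 nodes { }, right has 1 {13}.
  Root 7: left subtree has 3 nodes {29, 21, 23}, right has 3 {39, 18, 20}.
    Root 21: left subtree has 1 node {29}, right has 1 {23}.
    Root 20: left subtree has 2 nodes {39, 18}, right has 0 { }.
      Root 39: left subtree has 0 nodes { }, right has 1 {18}.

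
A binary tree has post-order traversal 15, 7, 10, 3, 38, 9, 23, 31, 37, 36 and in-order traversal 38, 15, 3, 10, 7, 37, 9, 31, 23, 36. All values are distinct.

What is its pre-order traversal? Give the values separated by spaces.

36 37 38 3 15 10 7 31 9 23

The last element of post-order is the root; it splits in-order into left and right subtrees.
Root 36: left subtree has 9 nodes {38, 15, 3, 10, 7, 37, 9, 31, 23}, right has 0 { }.
  Root 37: left subtree has 5 nodes {38, 15, 3, 10, 7}, right has 3 {9, 31, 23}.
    Root 38: left subtree has 0 nodes { }, right has 4 {15, 3, 10, 7}.
      Root 3: left subtree has 1 node {15}, right has 2 {10, 7}.
        Root 10: left subtree has 0 nodes { }, right has 1 {7}.
    Root 31: left subtree has 1 node {9}, right has 1 {23}.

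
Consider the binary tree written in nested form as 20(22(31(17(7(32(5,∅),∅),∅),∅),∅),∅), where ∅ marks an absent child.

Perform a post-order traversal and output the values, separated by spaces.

5 32 7 17 31 22 20

Post-order visits the left subtree, then the right subtree, then the node.
At 20: go left to 22.
  At 22: go left to 31.
    At 31: go left to 17.
      At 17: go left to 7.
        At 7: go left to 32.
          At 32: go left to 5.
            5 is a leaf — visit 5.
          At 32: no right child.
          Visit 32.
        At 7: no right child.
        Visit 7.
      At 17: no right child.
      Visit 17.
    At 31: no right child.
    Visit 31.
  At 22: no right child.
  Visit 22.
At 20: no right child.
Visit 20.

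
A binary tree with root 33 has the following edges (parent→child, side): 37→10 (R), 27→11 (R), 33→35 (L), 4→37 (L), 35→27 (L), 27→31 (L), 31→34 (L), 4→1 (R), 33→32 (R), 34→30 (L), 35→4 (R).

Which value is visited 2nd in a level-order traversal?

Level-order visits nodes level by level from the root, left to right within each level.
Level 0: 33
Level 1: 35, 32
Level 2: 27, 4
Level 3: 31, 11, 37, 1
Level 4: 34, 10
Level 5: 30
Full level-order sequence: 33, 35, 32, 27, 4, 31, 11, 37, 1, 34, 10, 30.

35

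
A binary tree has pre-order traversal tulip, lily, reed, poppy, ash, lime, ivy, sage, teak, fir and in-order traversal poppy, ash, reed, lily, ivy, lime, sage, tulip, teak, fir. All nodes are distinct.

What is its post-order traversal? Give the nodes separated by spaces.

ash poppy reed ivy sage lime lily fir teak tulip

The first element of pre-order is the root; it splits in-order into left and right subtrees.
Root tulip: left subtree has 7 nodes {poppy, ash, reed, lily, ivy, lime, sage}, right has 2 {teak, fir}.
  Root lily: left subtree has 3 nodes {poppy, ash, reed}, right has 3 {ivy, lime, sage}.
    Root reed: left subtree has 2 nodes {poppy, ash}, right has 0 { }.
      Root poppy: left subtree has 0 nodes { }, right has 1 {ash}.
    Root lime: left subtree has 1 node {ivy}, right has 1 {sage}.
  Root teak: left subtree has 0 nodes { }, right has 1 {fir}.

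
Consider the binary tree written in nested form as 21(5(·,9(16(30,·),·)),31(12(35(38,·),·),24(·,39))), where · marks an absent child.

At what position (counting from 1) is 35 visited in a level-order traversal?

8

Level-order visits nodes level by level from the root, left to right within each level.
Level 0: 21
Level 1: 5, 31
Level 2: 9, 12, 24
Level 3: 16, 35, 39
Level 4: 30, 38
Full level-order sequence: 21, 5, 31, 9, 12, 24, 16, 35, 39, 30, 38.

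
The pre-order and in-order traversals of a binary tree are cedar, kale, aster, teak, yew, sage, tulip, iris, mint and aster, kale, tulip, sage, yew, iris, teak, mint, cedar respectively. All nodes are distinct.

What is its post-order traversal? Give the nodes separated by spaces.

aster tulip sage iris yew mint teak kale cedar

The first element of pre-order is the root; it splits in-order into left and right subtrees.
Root cedar: left subtree has 8 nodes {aster, kale, tulip, sage, yew, iris, teak, mint}, right has 0 { }.
  Root kale: left subtree has 1 node {aster}, right has 6 {tulip, sage, yew, iris, teak, mint}.
    Root teak: left subtree has 4 nodes {tulip, sage, yew, iris}, right has 1 {mint}.
      Root yew: left subtree has 2 nodes {tulip, sage}, right has 1 {iris}.
        Root sage: left subtree has 1 node {tulip}, right has 0 { }.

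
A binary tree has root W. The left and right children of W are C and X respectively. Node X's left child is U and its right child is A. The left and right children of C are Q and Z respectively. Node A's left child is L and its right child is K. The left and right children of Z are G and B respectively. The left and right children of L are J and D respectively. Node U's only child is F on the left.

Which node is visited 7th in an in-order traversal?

In-order visits the left subtree, then the node, then the right subtree.
At W: go left to C.
  At C: go left to Q.
    Q is a leaf — visit Q.
  Visit C.
  At C: go right to Z.
    At Z: go left to G.
      G is a leaf — visit G.
    Visit Z.
    At Z: go right to B.
      B is a leaf — visit B.
Visit W.
At W: go right to X.
  At X: go left to U.
    At U: go left to F.
      F is a leaf — visit F.
    Visit U.
    At U: no right child.
  Visit X.
  At X: go right to A.
    At A: go left to L.
      At L: go left to J.
        J is a leaf — visit J.
      Visit L.
      At L: go right to D.
        D is a leaf — visit D.
    Visit A.
    At A: go right to K.
      K is a leaf — visit K.
Full in-order sequence: Q, C, G, Z, B, W, F, U, X, J, L, D, A, K.

F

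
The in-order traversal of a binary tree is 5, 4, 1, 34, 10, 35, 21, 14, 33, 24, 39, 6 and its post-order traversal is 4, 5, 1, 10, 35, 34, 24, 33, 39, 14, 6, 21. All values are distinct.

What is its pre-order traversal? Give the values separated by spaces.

The last element of post-order is the root; it splits in-order into left and right subtrees.
Root 21: left subtree has 6 nodes {5, 4, 1, 34, 10, 35}, right has 5 {14, 33, 24, 39, 6}.
  Root 34: left subtree has 3 nodes {5, 4, 1}, right has 2 {10, 35}.
    Root 1: left subtree has 2 nodes {5, 4}, right has 0 { }.
      Root 5: left subtree has 0 nodes { }, right has 1 {4}.
    Root 35: left subtree has 1 node {10}, right has 0 { }.
  Root 6: left subtree has 4 nodes {14, 33, 24, 39}, right has 0 { }.
    Root 14: left subtree has 0 nodes { }, right has 3 {33, 24, 39}.
      Root 39: left subtree has 2 nodes {33, 24}, right has 0 { }.
        Root 33: left subtree has 0 nodes { }, right has 1 {24}.

21 34 1 5 4 35 10 6 14 39 33 24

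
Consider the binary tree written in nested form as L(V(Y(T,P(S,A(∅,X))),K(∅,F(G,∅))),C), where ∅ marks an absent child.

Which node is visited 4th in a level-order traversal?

Y

Level-order visits nodes level by level from the root, left to right within each level.
Level 0: L
Level 1: V, C
Level 2: Y, K
Level 3: T, P, F
Level 4: S, A, G
Level 5: X
Full level-order sequence: L, V, C, Y, K, T, P, F, S, A, G, X.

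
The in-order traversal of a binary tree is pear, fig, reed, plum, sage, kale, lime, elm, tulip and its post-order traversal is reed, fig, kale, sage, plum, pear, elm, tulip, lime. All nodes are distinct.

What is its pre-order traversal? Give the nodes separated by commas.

The last element of post-order is the root; it splits in-order into left and right subtrees.
Root lime: left subtree has 6 nodes {pear, fig, reed, plum, sage, kale}, right has 2 {elm, tulip}.
  Root pear: left subtree has 0 nodes { }, right has 5 {fig, reed, plum, sage, kale}.
    Root plum: left subtree has 2 nodes {fig, reed}, right has 2 {sage, kale}.
      Root fig: left subtree has 0 nodes { }, right has 1 {reed}.
      Root sage: left subtree has 0 nodes { }, right has 1 {kale}.
  Root tulip: left subtree has 1 node {elm}, right has 0 { }.

lime, pear, plum, fig, reed, sage, kale, tulip, elm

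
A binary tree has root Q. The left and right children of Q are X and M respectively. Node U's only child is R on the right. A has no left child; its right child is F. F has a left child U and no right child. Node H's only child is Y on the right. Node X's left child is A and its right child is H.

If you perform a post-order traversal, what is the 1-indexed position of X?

Post-order visits the left subtree, then the right subtree, then the node.
At Q: go left to X.
  At X: go left to A.
    At A: no left child.
    At A: go right to F.
      At F: go left to U.
        At U: no left child.
        At U: go right to R.
          R is a leaf — visit R.
        Visit U.
      At F: no right child.
      Visit F.
    Visit A.
  At X: go right to H.
    At H: no left child.
    At H: go right to Y.
      Y is a leaf — visit Y.
    Visit H.
  Visit X.
At Q: go right to M.
  M is a leaf — visit M.
Visit Q.
Full post-order sequence: R, U, F, A, Y, H, X, M, Q.

7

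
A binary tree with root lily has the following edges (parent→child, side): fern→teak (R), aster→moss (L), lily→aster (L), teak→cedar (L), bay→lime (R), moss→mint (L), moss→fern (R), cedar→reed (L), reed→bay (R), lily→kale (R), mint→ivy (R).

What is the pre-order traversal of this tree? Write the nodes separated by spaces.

lily aster moss mint ivy fern teak cedar reed bay lime kale

Pre-order visits the node, then its left subtree, then its right subtree.
Visit lily.
At lily: go left to aster.
  Visit aster.
  At aster: go left to moss.
    Visit moss.
    At moss: go left to mint.
      Visit mint.
      At mint: no left child.
      At mint: go right to ivy.
        ivy is a leaf — visit ivy.
    At moss: go right to fern.
      Visit fern.
      At fern: no left child.
      At fern: go right to teak.
        Visit teak.
        At teak: go left to cedar.
          Visit cedar.
          At cedar: go left to reed.
            Visit reed.
            At reed: no left child.
            At reed: go right to bay.
              Visit bay.
              At bay: no left child.
              At bay: go right to lime.
                lime is a leaf — visit lime.
          At cedar: no right child.
        At teak: no right child.
  At aster: no right child.
At lily: go right to kale.
  kale is a leaf — visit kale.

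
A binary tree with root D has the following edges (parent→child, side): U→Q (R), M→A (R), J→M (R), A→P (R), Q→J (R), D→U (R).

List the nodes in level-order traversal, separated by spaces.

Level-order visits nodes level by level from the root, left to right within each level.
Level 0: D
Level 1: U
Level 2: Q
Level 3: J
Level 4: M
Level 5: A
Level 6: P

D U Q J M A P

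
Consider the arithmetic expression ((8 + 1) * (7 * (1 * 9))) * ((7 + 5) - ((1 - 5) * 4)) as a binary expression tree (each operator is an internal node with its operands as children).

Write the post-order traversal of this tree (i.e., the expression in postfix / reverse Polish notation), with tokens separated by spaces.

8 1 + 7 1 9 * * * 7 5 + 1 5 - 4 * - *

Post-order on an expression tree gives postfix notation: for each operator, emit left operand, right operand, then the operator.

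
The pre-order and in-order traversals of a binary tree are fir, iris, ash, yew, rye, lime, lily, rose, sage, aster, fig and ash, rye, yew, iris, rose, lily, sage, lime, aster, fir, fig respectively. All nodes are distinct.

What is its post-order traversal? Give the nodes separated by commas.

rye, yew, ash, rose, sage, lily, aster, lime, iris, fig, fir

The first element of pre-order is the root; it splits in-order into left and right subtrees.
Root fir: left subtree has 9 nodes {ash, rye, yew, iris, rose, lily, sage, lime, aster}, right has 1 {fig}.
  Root iris: left subtree has 3 nodes {ash, rye, yew}, right has 5 {rose, lily, sage, lime, aster}.
    Root ash: left subtree has 0 nodes { }, right has 2 {rye, yew}.
      Root yew: left subtree has 1 node {rye}, right has 0 { }.
    Root lime: left subtree has 3 nodes {rose, lily, sage}, right has 1 {aster}.
      Root lily: left subtree has 1 node {rose}, right has 1 {sage}.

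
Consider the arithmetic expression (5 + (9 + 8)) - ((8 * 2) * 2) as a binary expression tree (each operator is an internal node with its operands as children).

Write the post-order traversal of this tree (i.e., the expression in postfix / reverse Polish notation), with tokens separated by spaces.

5 9 8 + + 8 2 * 2 * -

Post-order on an expression tree gives postfix notation: for each operator, emit left operand, right operand, then the operator.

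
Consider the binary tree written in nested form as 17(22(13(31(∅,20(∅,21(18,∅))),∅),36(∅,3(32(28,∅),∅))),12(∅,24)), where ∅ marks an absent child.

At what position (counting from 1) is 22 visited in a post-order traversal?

10

Post-order visits the left subtree, then the right subtree, then the node.
At 17: go left to 22.
  At 22: go left to 13.
    At 13: go left to 31.
      At 31: no left child.
      At 31: go right to 20.
        At 20: no left child.
        At 20: go right to 21.
          At 21: go left to 18.
            18 is a leaf — visit 18.
          At 21: no right child.
          Visit 21.
        Visit 20.
      Visit 31.
    At 13: no right child.
    Visit 13.
  At 22: go right to 36.
    At 36: no left child.
    At 36: go right to 3.
      At 3: go left to 32.
        At 32: go left to 28.
          28 is a leaf — visit 28.
        At 32: no right child.
        Visit 32.
      At 3: no right child.
      Visit 3.
    Visit 36.
  Visit 22.
At 17: go right to 12.
  At 12: no left child.
  At 12: go right to 24.
    24 is a leaf — visit 24.
  Visit 12.
Visit 17.
Full post-order sequence: 18, 21, 20, 31, 13, 28, 32, 3, 36, 22, 24, 12, 17.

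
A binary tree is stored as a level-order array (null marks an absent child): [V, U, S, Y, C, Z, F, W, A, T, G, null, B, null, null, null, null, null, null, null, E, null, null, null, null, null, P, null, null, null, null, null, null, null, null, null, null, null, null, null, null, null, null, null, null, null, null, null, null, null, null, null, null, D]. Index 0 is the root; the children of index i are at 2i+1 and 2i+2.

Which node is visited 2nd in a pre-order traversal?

Pre-order visits the node, then its left subtree, then its right subtree.
Visit V.
At V: go left to U.
  Visit U.
  At U: go left to Y.
    Visit Y.
    At Y: go left to W.
      W is a leaf — visit W.
    At Y: go right to A.
      A is a leaf — visit A.
  At U: go right to C.
    Visit C.
    At C: go left to T.
      Visit T.
      At T: no left child.
      At T: go right to E.
        E is a leaf — visit E.
    At C: go right to G.
      G is a leaf — visit G.
At V: go right to S.
  Visit S.
  At S: go left to Z.
    Visit Z.
    At Z: no left child.
    At Z: go right to B.
      Visit B.
      At B: no left child.
      At B: go right to P.
        Visit P.
        At P: go left to D.
          D is a leaf — visit D.
        At P: no right child.
  At S: go right to F.
    F is a leaf — visit F.
Full pre-order sequence: V, U, Y, W, A, C, T, E, G, S, Z, B, P, D, F.

U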